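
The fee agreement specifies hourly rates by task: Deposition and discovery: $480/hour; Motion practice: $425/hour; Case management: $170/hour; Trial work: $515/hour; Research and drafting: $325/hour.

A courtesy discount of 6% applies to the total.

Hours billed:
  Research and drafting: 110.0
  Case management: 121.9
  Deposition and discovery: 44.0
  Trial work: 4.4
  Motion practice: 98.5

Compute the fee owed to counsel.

Deposition and discovery: 44.0 × $480 = $21,120.00
Motion practice: 98.5 × $425 = $41,862.50
Case management: 121.9 × $170 = $20,723.00
Trial work: 4.4 × $515 = $2,266.00
Research and drafting: 110.0 × $325 = $35,750.00
Subtotal: $121,721.50
Less 6% discount: −$7,303.29
Total: $121,721.50 − $7,303.29 = $114,418.21

$114,418.21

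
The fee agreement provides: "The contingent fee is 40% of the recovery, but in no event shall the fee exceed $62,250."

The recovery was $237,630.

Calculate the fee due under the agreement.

$62,250.00

40% of $237,630 = $95,052.00
That exceeds the $62,250 cap, so the fee is capped at $62,250.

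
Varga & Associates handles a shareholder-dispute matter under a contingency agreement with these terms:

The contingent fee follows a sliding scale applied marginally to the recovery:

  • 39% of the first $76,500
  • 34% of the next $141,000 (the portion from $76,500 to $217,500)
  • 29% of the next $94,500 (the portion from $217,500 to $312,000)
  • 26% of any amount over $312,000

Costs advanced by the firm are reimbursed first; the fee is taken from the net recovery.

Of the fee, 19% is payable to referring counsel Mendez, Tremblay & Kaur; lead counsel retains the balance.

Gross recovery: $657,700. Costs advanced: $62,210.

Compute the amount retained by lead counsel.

Fee base (net of costs): $657,700 − $62,210 = $595,490
First $76,500 at 39% = $29,835.00
Next $141,000 at 34% = $47,940.00
Next $94,500 at 29% = $27,405.00
Remaining $283,490 at 26% = $73,707.40
Fee: $29,835.00 + $47,940.00 + $27,405.00 + $73,707.40 = $178,887.40
Referral share: 19% of $178,887.40 = $33,988.61; lead counsel retains $178,887.40 − $33,988.61 = $144,898.79.

$144,898.79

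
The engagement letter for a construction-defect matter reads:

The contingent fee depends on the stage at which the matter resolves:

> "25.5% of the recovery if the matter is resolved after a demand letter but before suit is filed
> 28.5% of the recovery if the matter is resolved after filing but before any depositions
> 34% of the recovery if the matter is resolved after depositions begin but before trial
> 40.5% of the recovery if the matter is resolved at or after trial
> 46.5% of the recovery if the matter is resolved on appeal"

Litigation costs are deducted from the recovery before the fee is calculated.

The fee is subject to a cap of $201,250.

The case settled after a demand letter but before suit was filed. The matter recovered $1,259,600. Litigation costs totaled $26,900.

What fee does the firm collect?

Fee base (net of costs): $1,259,600 − $26,900 = $1,232,700
The matter settled after a demand letter but before suit was filed, so the 25.5% rate applies.
$1,232,700 × 25.5% = $314,338.50
$314,338.50 exceeds the $201,250 cap, so the fee is capped at $201,250.00.

$201,250.00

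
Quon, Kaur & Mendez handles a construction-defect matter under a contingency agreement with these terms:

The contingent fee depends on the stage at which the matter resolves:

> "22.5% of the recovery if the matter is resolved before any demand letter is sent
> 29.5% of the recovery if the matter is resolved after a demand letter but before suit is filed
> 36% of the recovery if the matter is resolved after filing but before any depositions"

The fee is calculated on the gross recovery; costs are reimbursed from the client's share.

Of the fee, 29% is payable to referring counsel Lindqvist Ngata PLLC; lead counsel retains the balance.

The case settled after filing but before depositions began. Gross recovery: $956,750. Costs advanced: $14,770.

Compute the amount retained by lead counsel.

Fee base is the gross recovery, $956,750; costs are reimbursed separately.
The matter settled after filing but before depositions began, so the 36% rate applies.
$956,750 × 36% = $344,430.00
Referral share: 29% of $344,430.00 = $99,884.70; lead counsel retains $344,430.00 − $99,884.70 = $244,545.30.

$244,545.30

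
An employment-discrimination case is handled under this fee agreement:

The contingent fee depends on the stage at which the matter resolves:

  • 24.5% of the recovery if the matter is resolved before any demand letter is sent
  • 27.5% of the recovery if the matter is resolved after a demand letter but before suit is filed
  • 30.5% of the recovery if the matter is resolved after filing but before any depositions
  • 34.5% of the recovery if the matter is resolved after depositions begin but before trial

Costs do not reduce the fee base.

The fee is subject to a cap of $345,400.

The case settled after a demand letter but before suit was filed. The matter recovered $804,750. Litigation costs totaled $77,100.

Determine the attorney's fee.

$221,306.25

Fee base is the gross recovery, $804,750; costs are reimbursed separately.
The matter settled after a demand letter but before suit was filed, so the 27.5% rate applies.
$804,750 × 27.5% = $221,306.25
$221,306.25 is under the $345,400 cap.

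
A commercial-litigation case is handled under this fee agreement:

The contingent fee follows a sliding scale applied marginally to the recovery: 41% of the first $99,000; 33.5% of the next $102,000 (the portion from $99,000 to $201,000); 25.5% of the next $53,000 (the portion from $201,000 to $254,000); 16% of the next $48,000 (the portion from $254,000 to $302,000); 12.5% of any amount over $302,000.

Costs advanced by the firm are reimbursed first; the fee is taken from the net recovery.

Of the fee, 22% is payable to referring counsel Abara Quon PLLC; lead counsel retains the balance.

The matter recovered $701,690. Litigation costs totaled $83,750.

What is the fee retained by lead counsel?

Fee base (net of costs): $701,690 − $83,750 = $617,940
First $99,000 at 41% = $40,590.00
Next $102,000 at 33.5% = $34,170.00
Next $53,000 at 25.5% = $13,515.00
Next $48,000 at 16% = $7,680.00
Remaining $315,940 at 12.5% = $39,492.50
Fee: $40,590.00 + $34,170.00 + $13,515.00 + $7,680.00 + $39,492.50 = $135,447.50
Referral share: 22% of $135,447.50 = $29,798.45; lead counsel retains $135,447.50 − $29,798.45 = $105,649.05.

$105,649.05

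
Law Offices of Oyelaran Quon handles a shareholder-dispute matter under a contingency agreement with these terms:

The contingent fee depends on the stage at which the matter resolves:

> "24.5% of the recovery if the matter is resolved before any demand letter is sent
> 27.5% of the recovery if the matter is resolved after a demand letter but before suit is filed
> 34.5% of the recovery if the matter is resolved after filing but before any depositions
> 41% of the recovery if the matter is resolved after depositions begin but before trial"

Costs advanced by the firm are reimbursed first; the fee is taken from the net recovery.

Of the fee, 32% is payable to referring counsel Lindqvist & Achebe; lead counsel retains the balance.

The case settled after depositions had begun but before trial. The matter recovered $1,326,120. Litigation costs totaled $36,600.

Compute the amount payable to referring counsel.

Fee base (net of costs): $1,326,120 − $36,600 = $1,289,520
The matter settled after depositions had begun but before trial, so the 41% rate applies.
$1,289,520 × 41% = $528,703.20
Referral share: 32% of $528,703.20 = $169,185.02; lead counsel retains $528,703.20 − $169,185.02 = $359,518.18.

$169,185.02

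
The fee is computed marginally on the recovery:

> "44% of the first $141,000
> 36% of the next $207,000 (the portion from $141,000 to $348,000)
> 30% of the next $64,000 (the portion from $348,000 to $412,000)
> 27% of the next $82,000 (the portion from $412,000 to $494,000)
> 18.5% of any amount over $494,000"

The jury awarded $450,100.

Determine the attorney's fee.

$166,047.00

First $141,000 at 44% = $62,040.00
Next $207,000 at 36% = $74,520.00
Next $64,000 at 30% = $19,200.00
Remaining $38,100 at 27% = $10,287.00
Fee: $62,040.00 + $74,520.00 + $19,200.00 + $10,287.00 = $166,047.00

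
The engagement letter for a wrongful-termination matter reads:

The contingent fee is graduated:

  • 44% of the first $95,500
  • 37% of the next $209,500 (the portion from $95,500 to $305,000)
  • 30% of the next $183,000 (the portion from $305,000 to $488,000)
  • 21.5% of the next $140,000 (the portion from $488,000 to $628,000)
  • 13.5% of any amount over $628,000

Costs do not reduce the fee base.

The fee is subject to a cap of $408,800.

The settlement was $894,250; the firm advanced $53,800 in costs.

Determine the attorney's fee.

$240,478.75

Fee base is the gross recovery, $894,250; costs are reimbursed separately.
First $95,500 at 44% = $42,020.00
Next $209,500 at 37% = $77,515.00
Next $183,000 at 30% = $54,900.00
Next $140,000 at 21.5% = $30,100.00
Remaining $266,250 at 13.5% = $35,943.75
Fee: $42,020.00 + $77,515.00 + $54,900.00 + $30,100.00 + $35,943.75 = $240,478.75
$240,478.75 is under the $408,800 cap.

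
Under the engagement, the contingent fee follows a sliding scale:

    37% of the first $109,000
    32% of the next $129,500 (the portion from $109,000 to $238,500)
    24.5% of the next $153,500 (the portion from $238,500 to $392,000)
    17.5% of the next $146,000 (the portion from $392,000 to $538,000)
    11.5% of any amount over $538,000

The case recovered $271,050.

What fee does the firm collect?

$89,744.75

First $109,000 at 37% = $40,330.00
Next $129,500 at 32% = $41,440.00
Remaining $32,550 at 24.5% = $7,974.75
Fee: $40,330.00 + $41,440.00 + $7,974.75 = $89,744.75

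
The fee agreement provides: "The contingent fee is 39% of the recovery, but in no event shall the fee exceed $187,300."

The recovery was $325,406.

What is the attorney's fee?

$126,908.34

39% of $325,406 = $126,908.34
That is under the $187,300 cap.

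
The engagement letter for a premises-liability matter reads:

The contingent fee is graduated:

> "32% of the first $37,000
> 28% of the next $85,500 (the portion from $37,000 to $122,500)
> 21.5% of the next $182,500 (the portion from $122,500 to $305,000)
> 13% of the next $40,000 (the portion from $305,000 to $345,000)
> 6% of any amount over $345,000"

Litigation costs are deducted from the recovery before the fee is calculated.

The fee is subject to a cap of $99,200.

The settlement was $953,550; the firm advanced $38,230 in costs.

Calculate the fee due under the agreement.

Fee base (net of costs): $953,550 − $38,230 = $915,320
First $37,000 at 32% = $11,840.00
Next $85,500 at 28% = $23,940.00
Next $182,500 at 21.5% = $39,237.50
Next $40,000 at 13% = $5,200.00
Remaining $570,320 at 6% = $34,219.20
Fee: $11,840.00 + $23,940.00 + $39,237.50 + $5,200.00 + $34,219.20 = $114,436.70
$114,436.70 exceeds the $99,200 cap, so the fee is capped at $99,200.00.

$99,200.00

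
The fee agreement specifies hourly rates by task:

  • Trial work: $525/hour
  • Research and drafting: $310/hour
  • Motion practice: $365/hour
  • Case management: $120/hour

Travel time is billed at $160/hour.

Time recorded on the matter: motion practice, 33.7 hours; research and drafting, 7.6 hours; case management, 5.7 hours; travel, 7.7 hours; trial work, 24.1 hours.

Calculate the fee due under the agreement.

Trial work: 24.1 × $525 = $12,652.50
Research and drafting: 7.6 × $310 = $2,356.00
Motion practice: 33.7 × $365 = $12,300.50
Case management: 5.7 × $120 = $684.00
Subtotal: $12,652.50 + $2,356.00 + $12,300.50 + $684.00 = $27,993.00
Travel: 7.7 × $160 = $1,232.00
Total: $27,993.00 + $1,232.00 = $29,225.00

$29,225.00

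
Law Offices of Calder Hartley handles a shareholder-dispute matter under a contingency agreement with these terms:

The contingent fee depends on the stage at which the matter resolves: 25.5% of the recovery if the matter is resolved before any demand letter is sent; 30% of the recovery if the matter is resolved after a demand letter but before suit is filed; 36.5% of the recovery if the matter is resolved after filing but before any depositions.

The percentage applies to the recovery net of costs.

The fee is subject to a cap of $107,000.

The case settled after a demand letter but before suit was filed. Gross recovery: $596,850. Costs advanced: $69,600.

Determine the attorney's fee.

Fee base (net of costs): $596,850 − $69,600 = $527,250
The matter settled after a demand letter but before suit was filed, so the 30% rate applies.
$527,250 × 30% = $158,175.00
$158,175.00 exceeds the $107,000 cap, so the fee is capped at $107,000.00.

$107,000.00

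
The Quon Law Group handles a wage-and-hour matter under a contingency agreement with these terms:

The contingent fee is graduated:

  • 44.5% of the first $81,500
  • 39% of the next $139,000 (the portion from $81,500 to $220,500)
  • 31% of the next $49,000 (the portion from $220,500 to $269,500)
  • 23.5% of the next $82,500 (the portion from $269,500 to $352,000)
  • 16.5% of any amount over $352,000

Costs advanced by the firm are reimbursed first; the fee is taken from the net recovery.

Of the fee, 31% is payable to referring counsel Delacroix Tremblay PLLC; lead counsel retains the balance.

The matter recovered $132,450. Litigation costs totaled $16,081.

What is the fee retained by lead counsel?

Fee base (net of costs): $132,450 − $16,081 = $116,369
First $81,500 at 44.5% = $36,267.50
Remaining $34,869 at 39% = $13,598.91
Fee: $36,267.50 + $13,598.91 = $49,866.41
Referral share: 31% of $49,866.41 = $15,458.59; lead counsel retains $49,866.41 − $15,458.59 = $34,407.82.

$34,407.82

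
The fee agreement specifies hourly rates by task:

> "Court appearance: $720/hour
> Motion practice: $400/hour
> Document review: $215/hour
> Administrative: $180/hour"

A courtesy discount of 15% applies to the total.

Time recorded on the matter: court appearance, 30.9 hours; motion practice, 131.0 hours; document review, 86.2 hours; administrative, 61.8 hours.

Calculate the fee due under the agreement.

Court appearance: 30.9 × $720 = $22,248.00
Motion practice: 131.0 × $400 = $52,400.00
Document review: 86.2 × $215 = $18,533.00
Administrative: 61.8 × $180 = $11,124.00
Subtotal: $104,305.00
Less 15% discount: −$15,645.75
Total: $104,305.00 − $15,645.75 = $88,659.25

$88,659.25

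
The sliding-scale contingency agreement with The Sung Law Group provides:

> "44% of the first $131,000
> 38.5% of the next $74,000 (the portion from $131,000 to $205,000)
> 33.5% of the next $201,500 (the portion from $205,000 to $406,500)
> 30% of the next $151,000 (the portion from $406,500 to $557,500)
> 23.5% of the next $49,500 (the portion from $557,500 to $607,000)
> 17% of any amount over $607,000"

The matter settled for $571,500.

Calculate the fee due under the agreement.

$202,222.50

First $131,000 at 44% = $57,640.00
Next $74,000 at 38.5% = $28,490.00
Next $201,500 at 33.5% = $67,502.50
Next $151,000 at 30% = $45,300.00
Remaining $14,000 at 23.5% = $3,290.00
Fee: $57,640.00 + $28,490.00 + $67,502.50 + $45,300.00 + $3,290.00 = $202,222.50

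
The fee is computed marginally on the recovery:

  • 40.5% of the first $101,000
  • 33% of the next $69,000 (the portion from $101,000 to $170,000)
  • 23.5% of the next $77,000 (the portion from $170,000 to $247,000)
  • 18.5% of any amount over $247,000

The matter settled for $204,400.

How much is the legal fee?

First $101,000 at 40.5% = $40,905.00
Next $69,000 at 33% = $22,770.00
Remaining $34,400 at 23.5% = $8,084.00
Fee: $40,905.00 + $22,770.00 + $8,084.00 = $71,759.00

$71,759.00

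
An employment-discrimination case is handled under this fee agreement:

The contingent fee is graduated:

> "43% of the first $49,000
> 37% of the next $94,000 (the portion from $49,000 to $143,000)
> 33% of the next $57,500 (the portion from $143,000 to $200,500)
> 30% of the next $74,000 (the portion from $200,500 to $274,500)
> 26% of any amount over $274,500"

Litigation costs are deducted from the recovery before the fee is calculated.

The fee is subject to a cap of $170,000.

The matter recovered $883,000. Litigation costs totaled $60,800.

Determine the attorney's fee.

$170,000.00

Fee base (net of costs): $883,000 − $60,800 = $822,200
First $49,000 at 43% = $21,070.00
Next $94,000 at 37% = $34,780.00
Next $57,500 at 33% = $18,975.00
Next $74,000 at 30% = $22,200.00
Remaining $547,700 at 26% = $142,402.00
Fee: $21,070.00 + $34,780.00 + $18,975.00 + $22,200.00 + $142,402.00 = $239,427.00
$239,427.00 exceeds the $170,000 cap, so the fee is capped at $170,000.00.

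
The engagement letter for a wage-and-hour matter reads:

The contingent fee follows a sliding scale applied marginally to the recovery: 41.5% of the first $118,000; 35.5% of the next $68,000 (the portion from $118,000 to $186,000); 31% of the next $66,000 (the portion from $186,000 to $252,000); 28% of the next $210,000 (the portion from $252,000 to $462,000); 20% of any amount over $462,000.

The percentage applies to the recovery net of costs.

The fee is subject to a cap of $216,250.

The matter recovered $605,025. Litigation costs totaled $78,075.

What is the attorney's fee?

$165,360.00

Fee base (net of costs): $605,025 − $78,075 = $526,950
First $118,000 at 41.5% = $48,970.00
Next $68,000 at 35.5% = $24,140.00
Next $66,000 at 31% = $20,460.00
Next $210,000 at 28% = $58,800.00
Remaining $64,950 at 20% = $12,990.00
Fee: $48,970.00 + $24,140.00 + $20,460.00 + $58,800.00 + $12,990.00 = $165,360.00
$165,360.00 is under the $216,250 cap.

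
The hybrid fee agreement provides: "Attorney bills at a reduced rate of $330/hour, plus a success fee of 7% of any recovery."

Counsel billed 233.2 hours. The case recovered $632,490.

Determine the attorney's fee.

$121,230.30

Hourly: 233.2 × $330 = $76,956.00
Success fee: 7% of $632,490 = $44,274.30
Total: $76,956.00 + $44,274.30 = $121,230.30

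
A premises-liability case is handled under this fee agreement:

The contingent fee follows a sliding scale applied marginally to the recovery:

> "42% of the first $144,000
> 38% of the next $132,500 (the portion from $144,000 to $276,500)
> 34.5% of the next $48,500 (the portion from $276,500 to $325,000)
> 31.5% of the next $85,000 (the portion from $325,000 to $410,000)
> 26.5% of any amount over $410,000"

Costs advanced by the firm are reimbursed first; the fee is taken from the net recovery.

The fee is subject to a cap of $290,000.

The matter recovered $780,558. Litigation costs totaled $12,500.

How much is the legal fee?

Fee base (net of costs): $780,558 − $12,500 = $768,058
First $144,000 at 42% = $60,480.00
Next $132,500 at 38% = $50,350.00
Next $48,500 at 34.5% = $16,732.50
Next $85,000 at 31.5% = $26,775.00
Remaining $358,058 at 26.5% = $94,885.37
Fee: $60,480.00 + $50,350.00 + $16,732.50 + $26,775.00 + $94,885.37 = $249,222.87
$249,222.87 is under the $290,000 cap.

$249,222.87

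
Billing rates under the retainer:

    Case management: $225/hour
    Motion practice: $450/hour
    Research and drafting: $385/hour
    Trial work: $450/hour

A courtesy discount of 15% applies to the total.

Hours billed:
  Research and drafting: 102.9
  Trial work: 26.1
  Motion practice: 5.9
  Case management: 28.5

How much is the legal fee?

Case management: 28.5 × $225 = $6,412.50
Motion practice: 5.9 × $450 = $2,655.00
Research and drafting: 102.9 × $385 = $39,616.50
Trial work: 26.1 × $450 = $11,745.00
Subtotal: $60,429.00
Less 15% discount: −$9,064.35
Total: $60,429.00 − $9,064.35 = $51,364.65

$51,364.65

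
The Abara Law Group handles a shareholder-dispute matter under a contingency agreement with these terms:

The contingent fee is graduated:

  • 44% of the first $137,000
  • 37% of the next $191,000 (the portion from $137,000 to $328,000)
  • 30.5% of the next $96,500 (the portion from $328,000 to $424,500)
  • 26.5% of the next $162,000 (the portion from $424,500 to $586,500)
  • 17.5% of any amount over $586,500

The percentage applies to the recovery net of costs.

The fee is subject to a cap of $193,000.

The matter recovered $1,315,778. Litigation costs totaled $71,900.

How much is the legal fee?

$193,000.00

Fee base (net of costs): $1,315,778 − $71,900 = $1,243,878
First $137,000 at 44% = $60,280.00
Next $191,000 at 37% = $70,670.00
Next $96,500 at 30.5% = $29,432.50
Next $162,000 at 26.5% = $42,930.00
Remaining $657,378 at 17.5% = $115,041.15
Fee: $60,280.00 + $70,670.00 + $29,432.50 + $42,930.00 + $115,041.15 = $318,353.65
$318,353.65 exceeds the $193,000 cap, so the fee is capped at $193,000.00.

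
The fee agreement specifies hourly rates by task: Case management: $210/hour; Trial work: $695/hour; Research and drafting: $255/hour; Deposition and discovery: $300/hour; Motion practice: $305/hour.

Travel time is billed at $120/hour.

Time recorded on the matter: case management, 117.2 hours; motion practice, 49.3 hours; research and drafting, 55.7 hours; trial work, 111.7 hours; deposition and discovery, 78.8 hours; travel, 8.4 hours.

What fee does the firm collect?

$156,131.50

Case management: 117.2 × $210 = $24,612.00
Trial work: 111.7 × $695 = $77,631.50
Research and drafting: 55.7 × $255 = $14,203.50
Deposition and discovery: 78.8 × $300 = $23,640.00
Motion practice: 49.3 × $305 = $15,036.50
Subtotal: $24,612.00 + $77,631.50 + $14,203.50 + $23,640.00 + $15,036.50 = $155,123.50
Travel: 8.4 × $120 = $1,008.00
Total: $155,123.50 + $1,008.00 = $156,131.50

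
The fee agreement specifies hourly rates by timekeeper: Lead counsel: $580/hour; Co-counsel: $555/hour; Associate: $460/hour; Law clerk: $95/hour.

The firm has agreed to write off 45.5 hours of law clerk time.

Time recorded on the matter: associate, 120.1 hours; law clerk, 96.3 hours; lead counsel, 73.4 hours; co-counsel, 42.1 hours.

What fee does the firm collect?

$126,009.50

Lead counsel: 73.4 × $580 = $42,572.00
Co-counsel: 42.1 × $555 = $23,365.50
Associate: 120.1 × $460 = $55,246.00
Law clerk: 96.3 × $95 = $9,148.50
Subtotal: $130,332.00
Write-off: 45.5 × $95 = $4,322.50
Total: $130,332.00 − $4,322.50 = $126,009.50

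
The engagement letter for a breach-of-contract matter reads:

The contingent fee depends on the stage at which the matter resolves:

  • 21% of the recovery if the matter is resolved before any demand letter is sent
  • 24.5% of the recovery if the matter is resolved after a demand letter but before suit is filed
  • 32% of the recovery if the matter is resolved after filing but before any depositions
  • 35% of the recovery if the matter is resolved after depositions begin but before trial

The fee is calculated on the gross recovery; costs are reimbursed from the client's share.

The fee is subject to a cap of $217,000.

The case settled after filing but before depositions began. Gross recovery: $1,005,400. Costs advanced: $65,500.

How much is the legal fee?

$217,000.00

Fee base is the gross recovery, $1,005,400; costs are reimbursed separately.
The matter settled after filing but before depositions began, so the 32% rate applies.
$1,005,400 × 32% = $321,728.00
$321,728.00 exceeds the $217,000 cap, so the fee is capped at $217,000.00.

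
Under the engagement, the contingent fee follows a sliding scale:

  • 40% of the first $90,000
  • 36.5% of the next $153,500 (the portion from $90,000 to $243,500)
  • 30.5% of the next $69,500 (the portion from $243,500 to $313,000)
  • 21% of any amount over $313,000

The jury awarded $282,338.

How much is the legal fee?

$103,873.09

First $90,000 at 40% = $36,000.00
Next $153,500 at 36.5% = $56,027.50
Remaining $38,838 at 30.5% = $11,845.59
Fee: $36,000.00 + $56,027.50 + $11,845.59 = $103,873.09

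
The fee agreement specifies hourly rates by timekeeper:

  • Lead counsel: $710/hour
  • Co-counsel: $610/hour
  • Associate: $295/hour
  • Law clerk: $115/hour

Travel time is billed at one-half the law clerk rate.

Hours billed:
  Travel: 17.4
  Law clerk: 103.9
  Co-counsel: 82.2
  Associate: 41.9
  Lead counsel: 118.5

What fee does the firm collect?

Lead counsel: 118.5 × $710 = $84,135.00
Co-counsel: 82.2 × $610 = $50,142.00
Associate: 41.9 × $295 = $12,360.50
Law clerk: 103.9 × $115 = $11,948.50
Subtotal: $84,135.00 + $50,142.00 + $12,360.50 + $11,948.50 = $158,586.00
Travel: 17.4 × ($115 ÷ 2) = 17.4 × $57.50 = $1,000.50
Total: $158,586.00 + $1,000.50 = $159,586.50

$159,586.50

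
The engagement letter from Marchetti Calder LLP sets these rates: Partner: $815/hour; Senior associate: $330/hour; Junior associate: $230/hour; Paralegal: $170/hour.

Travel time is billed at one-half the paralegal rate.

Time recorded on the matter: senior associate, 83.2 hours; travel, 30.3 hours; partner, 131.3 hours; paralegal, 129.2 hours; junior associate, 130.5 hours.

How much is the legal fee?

Partner: 131.3 × $815 = $107,009.50
Senior associate: 83.2 × $330 = $27,456.00
Junior associate: 130.5 × $230 = $30,015.00
Paralegal: 129.2 × $170 = $21,964.00
Subtotal: $107,009.50 + $27,456.00 + $30,015.00 + $21,964.00 = $186,444.50
Travel: 30.3 × ($170 ÷ 2) = 30.3 × $85.00 = $2,575.50
Total: $186,444.50 + $2,575.50 = $189,020.00

$189,020.00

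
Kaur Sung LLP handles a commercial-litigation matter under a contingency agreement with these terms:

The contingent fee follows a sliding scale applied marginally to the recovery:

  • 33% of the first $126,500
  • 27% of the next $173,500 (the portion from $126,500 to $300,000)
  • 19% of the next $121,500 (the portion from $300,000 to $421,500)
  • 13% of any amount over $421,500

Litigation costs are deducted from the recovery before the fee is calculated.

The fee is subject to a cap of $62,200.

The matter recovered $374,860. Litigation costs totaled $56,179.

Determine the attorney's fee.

Fee base (net of costs): $374,860 − $56,179 = $318,681
First $126,500 at 33% = $41,745.00
Next $173,500 at 27% = $46,845.00
Remaining $18,681 at 19% = $3,549.39
Fee: $41,745.00 + $46,845.00 + $3,549.39 = $92,139.39
$92,139.39 exceeds the $62,200 cap, so the fee is capped at $62,200.00.

$62,200.00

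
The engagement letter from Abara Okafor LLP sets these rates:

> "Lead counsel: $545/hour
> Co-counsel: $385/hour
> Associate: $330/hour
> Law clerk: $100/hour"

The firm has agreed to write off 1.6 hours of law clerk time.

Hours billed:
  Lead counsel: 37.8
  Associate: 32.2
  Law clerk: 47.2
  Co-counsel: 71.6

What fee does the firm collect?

$63,353.00

Lead counsel: 37.8 × $545 = $20,601.00
Co-counsel: 71.6 × $385 = $27,566.00
Associate: 32.2 × $330 = $10,626.00
Law clerk: 47.2 × $100 = $4,720.00
Subtotal: $63,513.00
Write-off: 1.6 × $100 = $160.00
Total: $63,513.00 − $160.00 = $63,353.00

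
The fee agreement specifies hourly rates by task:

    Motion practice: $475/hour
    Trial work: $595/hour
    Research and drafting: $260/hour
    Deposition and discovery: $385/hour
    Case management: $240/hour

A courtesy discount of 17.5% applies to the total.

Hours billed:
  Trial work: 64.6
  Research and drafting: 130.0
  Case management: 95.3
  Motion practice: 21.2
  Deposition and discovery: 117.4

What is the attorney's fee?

$124,061.85

Motion practice: 21.2 × $475 = $10,070.00
Trial work: 64.6 × $595 = $38,437.00
Research and drafting: 130.0 × $260 = $33,800.00
Deposition and discovery: 117.4 × $385 = $45,199.00
Case management: 95.3 × $240 = $22,872.00
Subtotal: $150,378.00
Less 17.5% discount: −$26,316.15
Total: $150,378.00 − $26,316.15 = $124,061.85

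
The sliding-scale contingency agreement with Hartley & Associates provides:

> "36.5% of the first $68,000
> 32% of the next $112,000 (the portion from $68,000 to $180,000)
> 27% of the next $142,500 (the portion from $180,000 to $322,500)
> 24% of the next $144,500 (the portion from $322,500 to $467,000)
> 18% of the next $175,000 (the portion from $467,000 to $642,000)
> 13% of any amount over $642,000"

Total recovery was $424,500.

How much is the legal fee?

First $68,000 at 36.5% = $24,820.00
Next $112,000 at 32% = $35,840.00
Next $142,500 at 27% = $38,475.00
Remaining $102,000 at 24% = $24,480.00
Fee: $24,820.00 + $35,840.00 + $38,475.00 + $24,480.00 = $123,615.00

$123,615.00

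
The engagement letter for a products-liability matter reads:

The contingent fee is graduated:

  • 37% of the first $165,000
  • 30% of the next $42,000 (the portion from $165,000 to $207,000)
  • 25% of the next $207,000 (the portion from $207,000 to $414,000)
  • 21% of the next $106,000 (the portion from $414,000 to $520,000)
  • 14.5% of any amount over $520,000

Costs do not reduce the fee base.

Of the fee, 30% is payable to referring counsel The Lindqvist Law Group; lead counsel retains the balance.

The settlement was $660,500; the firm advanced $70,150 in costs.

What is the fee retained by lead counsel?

$117,622.75

Fee base is the gross recovery, $660,500; costs are reimbursed separately.
First $165,000 at 37% = $61,050.00
Next $42,000 at 30% = $12,600.00
Next $207,000 at 25% = $51,750.00
Next $106,000 at 21% = $22,260.00
Remaining $140,500 at 14.5% = $20,372.50
Fee: $61,050.00 + $12,600.00 + $51,750.00 + $22,260.00 + $20,372.50 = $168,032.50
Referral share: 30% of $168,032.50 = $50,409.75; lead counsel retains $168,032.50 − $50,409.75 = $117,622.75.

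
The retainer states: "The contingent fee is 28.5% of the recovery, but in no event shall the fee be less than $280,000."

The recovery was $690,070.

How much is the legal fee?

28.5% of $690,070 = $196,669.95
That is below the $280,000 minimum, so the minimum applies.

$280,000.00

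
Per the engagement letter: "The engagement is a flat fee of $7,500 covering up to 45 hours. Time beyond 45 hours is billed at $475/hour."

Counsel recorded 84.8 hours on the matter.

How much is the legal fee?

$26,405.00

Flat fee: $7,500.00
Excess hours: 84.8 − 45 = 39.8
Overrun: 39.8 × $475 = $18,905.00
Total: $7,500.00 + $18,905.00 = $26,405.00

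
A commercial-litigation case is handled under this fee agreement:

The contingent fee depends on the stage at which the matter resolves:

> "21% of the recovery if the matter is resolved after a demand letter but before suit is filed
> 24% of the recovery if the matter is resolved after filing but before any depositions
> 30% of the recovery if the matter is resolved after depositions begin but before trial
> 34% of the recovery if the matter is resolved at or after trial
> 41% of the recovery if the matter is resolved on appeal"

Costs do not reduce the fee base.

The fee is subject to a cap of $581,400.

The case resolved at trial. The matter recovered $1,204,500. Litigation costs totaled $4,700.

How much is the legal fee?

Fee base is the gross recovery, $1,204,500; costs are reimbursed separately.
The matter resolved at trial, so the 34% rate applies.
$1,204,500 × 34% = $409,530.00
$409,530.00 is under the $581,400 cap.

$409,530.00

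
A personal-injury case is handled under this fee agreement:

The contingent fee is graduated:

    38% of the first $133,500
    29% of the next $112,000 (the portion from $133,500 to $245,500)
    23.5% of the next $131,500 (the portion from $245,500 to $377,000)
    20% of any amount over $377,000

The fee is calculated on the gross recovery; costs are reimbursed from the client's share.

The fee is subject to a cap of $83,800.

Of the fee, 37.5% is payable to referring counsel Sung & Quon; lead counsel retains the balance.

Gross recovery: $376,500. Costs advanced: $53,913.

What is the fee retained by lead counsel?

Fee base is the gross recovery, $376,500; costs are reimbursed separately.
First $133,500 at 38% = $50,730.00
Next $112,000 at 29% = $32,480.00
Remaining $131,000 at 23.5% = $30,785.00
Fee: $50,730.00 + $32,480.00 + $30,785.00 = $113,995.00
$113,995.00 exceeds the $83,800 cap, so the fee is capped at $83,800.00.
Referral share: 37.5% of $83,800.00 = $31,425.00; lead counsel retains $83,800.00 − $31,425.00 = $52,375.00.

$52,375.00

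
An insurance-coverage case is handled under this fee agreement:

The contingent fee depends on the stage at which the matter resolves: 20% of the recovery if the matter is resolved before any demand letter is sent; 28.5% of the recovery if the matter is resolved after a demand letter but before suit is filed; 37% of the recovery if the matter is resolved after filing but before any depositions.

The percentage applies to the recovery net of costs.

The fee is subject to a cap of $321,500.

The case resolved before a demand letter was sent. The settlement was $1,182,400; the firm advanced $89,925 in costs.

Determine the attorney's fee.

Fee base (net of costs): $1,182,400 − $89,925 = $1,092,475
The matter resolved before a demand letter was sent, so the 20% rate applies.
$1,092,475 × 20% = $218,495.00
$218,495.00 is under the $321,500 cap.

$218,495.00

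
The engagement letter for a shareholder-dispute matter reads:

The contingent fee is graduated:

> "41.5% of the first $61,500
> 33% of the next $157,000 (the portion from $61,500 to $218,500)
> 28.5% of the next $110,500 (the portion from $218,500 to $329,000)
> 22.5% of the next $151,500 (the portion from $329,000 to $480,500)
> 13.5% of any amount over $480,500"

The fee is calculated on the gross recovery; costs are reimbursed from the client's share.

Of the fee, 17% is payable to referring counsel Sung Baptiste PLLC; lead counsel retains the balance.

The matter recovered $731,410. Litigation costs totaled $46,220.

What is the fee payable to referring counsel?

$30,053.51

Fee base is the gross recovery, $731,410; costs are reimbursed separately.
First $61,500 at 41.5% = $25,522.50
Next $157,000 at 33% = $51,810.00
Next $110,500 at 28.5% = $31,492.50
Next $151,500 at 22.5% = $34,087.50
Remaining $250,910 at 13.5% = $33,872.85
Fee: $25,522.50 + $51,810.00 + $31,492.50 + $34,087.50 + $33,872.85 = $176,785.35
Referral share: 17% of $176,785.35 = $30,053.51; lead counsel retains $176,785.35 − $30,053.51 = $146,731.84.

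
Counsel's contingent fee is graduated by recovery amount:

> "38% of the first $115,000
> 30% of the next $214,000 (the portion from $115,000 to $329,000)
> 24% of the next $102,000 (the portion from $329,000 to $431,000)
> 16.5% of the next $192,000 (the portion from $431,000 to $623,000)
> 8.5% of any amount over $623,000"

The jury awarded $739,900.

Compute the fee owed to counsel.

First $115,000 at 38% = $43,700.00
Next $214,000 at 30% = $64,200.00
Next $102,000 at 24% = $24,480.00
Next $192,000 at 16.5% = $31,680.00
Remaining $116,900 at 8.5% = $9,936.50
Fee: $43,700.00 + $64,200.00 + $24,480.00 + $31,680.00 + $9,936.50 = $173,996.50

$173,996.50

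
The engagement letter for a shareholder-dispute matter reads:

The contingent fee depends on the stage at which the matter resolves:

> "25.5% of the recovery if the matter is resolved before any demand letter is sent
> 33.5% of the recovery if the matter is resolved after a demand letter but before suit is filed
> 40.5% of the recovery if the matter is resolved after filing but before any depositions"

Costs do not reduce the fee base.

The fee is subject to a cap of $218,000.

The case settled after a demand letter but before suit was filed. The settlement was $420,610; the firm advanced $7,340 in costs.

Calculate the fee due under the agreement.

$140,904.35

Fee base is the gross recovery, $420,610; costs are reimbursed separately.
The matter settled after a demand letter but before suit was filed, so the 33.5% rate applies.
$420,610 × 33.5% = $140,904.35
$140,904.35 is under the $218,000 cap.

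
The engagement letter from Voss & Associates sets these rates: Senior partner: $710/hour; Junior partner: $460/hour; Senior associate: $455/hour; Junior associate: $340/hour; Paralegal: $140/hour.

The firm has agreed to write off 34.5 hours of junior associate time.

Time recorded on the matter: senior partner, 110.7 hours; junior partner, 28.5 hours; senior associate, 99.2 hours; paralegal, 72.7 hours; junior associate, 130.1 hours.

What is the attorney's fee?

Senior partner: 110.7 × $710 = $78,597.00
Junior partner: 28.5 × $460 = $13,110.00
Senior associate: 99.2 × $455 = $45,136.00
Junior associate: 130.1 × $340 = $44,234.00
Paralegal: 72.7 × $140 = $10,178.00
Subtotal: $191,255.00
Write-off: 34.5 × $340 = $11,730.00
Total: $191,255.00 − $11,730.00 = $179,525.00

$179,525.00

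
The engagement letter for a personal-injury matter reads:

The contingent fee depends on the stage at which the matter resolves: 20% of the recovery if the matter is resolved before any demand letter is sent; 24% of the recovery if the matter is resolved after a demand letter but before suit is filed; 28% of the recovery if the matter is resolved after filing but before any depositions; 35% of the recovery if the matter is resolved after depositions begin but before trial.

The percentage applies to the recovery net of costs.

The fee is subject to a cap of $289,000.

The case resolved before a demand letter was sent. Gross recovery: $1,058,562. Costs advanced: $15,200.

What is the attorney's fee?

$208,672.40

Fee base (net of costs): $1,058,562 − $15,200 = $1,043,362
The matter resolved before a demand letter was sent, so the 20% rate applies.
$1,043,362 × 20% = $208,672.40
$208,672.40 is under the $289,000 cap.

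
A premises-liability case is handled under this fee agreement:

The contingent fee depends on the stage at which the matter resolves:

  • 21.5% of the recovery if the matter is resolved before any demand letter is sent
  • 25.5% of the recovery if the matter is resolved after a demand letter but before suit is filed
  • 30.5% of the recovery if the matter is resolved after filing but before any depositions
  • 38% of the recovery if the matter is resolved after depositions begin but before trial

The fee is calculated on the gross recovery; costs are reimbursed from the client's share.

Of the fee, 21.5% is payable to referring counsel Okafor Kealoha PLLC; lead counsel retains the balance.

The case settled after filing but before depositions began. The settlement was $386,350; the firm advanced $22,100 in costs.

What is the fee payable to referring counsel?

$25,334.90

Fee base is the gross recovery, $386,350; costs are reimbursed separately.
The matter settled after filing but before depositions began, so the 30.5% rate applies.
$386,350 × 30.5% = $117,836.75
Referral share: 21.5% of $117,836.75 = $25,334.90; lead counsel retains $117,836.75 − $25,334.90 = $92,501.85.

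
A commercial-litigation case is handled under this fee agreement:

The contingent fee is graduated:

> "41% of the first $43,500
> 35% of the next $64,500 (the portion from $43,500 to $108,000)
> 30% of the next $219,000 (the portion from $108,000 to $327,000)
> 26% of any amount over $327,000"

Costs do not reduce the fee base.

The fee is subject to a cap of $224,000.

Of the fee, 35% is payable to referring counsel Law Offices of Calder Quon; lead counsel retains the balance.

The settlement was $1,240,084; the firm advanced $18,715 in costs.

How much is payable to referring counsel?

$78,400.00

Fee base is the gross recovery, $1,240,084; costs are reimbursed separately.
First $43,500 at 41% = $17,835.00
Next $64,500 at 35% = $22,575.00
Next $219,000 at 30% = $65,700.00
Remaining $913,084 at 26% = $237,401.84
Fee: $17,835.00 + $22,575.00 + $65,700.00 + $237,401.84 = $343,511.84
$343,511.84 exceeds the $224,000 cap, so the fee is capped at $224,000.00.
Referral share: 35% of $224,000.00 = $78,400.00; lead counsel retains $224,000.00 − $78,400.00 = $145,600.00.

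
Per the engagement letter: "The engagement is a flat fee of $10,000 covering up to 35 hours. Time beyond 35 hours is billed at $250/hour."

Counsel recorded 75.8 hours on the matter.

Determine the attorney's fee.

Flat fee: $10,000.00
Excess hours: 75.8 − 35 = 40.8
Overrun: 40.8 × $250 = $10,200.00
Total: $10,000.00 + $10,200.00 = $20,200.00

$20,200.00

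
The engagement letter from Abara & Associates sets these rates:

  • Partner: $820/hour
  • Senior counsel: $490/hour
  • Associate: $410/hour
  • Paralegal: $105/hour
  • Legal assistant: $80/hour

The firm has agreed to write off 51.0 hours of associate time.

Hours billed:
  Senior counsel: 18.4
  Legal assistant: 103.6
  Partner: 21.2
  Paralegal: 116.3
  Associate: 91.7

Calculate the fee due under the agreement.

$63,586.50

Partner: 21.2 × $820 = $17,384.00
Senior counsel: 18.4 × $490 = $9,016.00
Associate: 91.7 × $410 = $37,597.00
Paralegal: 116.3 × $105 = $12,211.50
Legal assistant: 103.6 × $80 = $8,288.00
Subtotal: $84,496.50
Write-off: 51.0 × $410 = $20,910.00
Total: $84,496.50 − $20,910.00 = $63,586.50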